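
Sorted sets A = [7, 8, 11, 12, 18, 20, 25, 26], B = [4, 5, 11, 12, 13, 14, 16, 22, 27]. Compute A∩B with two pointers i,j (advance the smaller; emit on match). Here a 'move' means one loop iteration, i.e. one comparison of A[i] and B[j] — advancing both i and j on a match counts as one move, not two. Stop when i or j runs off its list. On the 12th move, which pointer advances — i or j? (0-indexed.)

j

i=0 j=0: 7>4, j++
i=0 j=1: 7>5, j++
i=0 j=2: 7<11, i++
i=1 j=2: 8<11, i++
i=2 j=2: 11==11 emit, i++,j++
i=3 j=3: 12==12 emit, i++,j++
i=4 j=4: 18>13, j++
i=4 j=5: 18>14, j++
i=4 j=6: 18>16, j++
i=4 j=7: 18<22, i++
i=5 j=7: 20<22, i++
i=6 j=7: 25>22, j++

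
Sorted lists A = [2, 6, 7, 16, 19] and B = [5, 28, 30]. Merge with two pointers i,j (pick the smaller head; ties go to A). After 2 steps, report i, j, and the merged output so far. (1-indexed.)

i=2, j=2, merged so far=[2, 5]

i=1 j=1: A[i]=2<=B[j]=5 take 2, i++
i=2 j=1: A[i]=6>B[j]=5 take 5, j++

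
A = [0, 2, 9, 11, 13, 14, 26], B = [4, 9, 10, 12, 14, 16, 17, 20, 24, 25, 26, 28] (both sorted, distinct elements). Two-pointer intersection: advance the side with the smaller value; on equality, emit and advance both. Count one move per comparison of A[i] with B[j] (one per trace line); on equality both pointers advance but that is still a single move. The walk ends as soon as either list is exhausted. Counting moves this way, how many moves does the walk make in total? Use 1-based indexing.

15 moves

[i=1,j=1] 0<4 → i++
[i=2,j=1] 2<4 → i++
[i=3,j=1] 9>4 → j++
[i=3,j=2] 9==9 emit → i++,j++
[i=4,j=3] 11>10 → j++
[i=4,j=4] 11<12 → i++
[i=5,j=4] 13>12 → j++
[i=5,j=5] 13<14 → i++
[i=6,j=5] 14==14 emit → i++,j++
[i=7,j=6] 26>16 → j++
[i=7,j=7] 26>17 → j++
[i=7,j=8] 26>20 → j++
[i=7,j=9] 26>24 → j++
[i=7,j=10] 26>25 → j++
[i=7,j=11] 26==26 emit → i++,j++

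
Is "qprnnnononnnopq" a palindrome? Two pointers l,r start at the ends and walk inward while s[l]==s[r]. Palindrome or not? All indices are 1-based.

not a palindrome (mismatch at 3,13)

[1,15] 'q'=='q' → l++,r--
[2,14] 'p'=='p' → l++,r--
[3,13] 'r'!='o' → stop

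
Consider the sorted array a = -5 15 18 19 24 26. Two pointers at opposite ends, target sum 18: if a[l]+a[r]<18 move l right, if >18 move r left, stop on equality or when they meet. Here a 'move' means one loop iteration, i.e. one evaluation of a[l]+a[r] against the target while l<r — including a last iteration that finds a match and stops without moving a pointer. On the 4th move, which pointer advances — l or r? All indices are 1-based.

r

[1,6] -5+26=21 >18 → r--
[1,5] -5+24=19 >18 → r--
[1,4] -5+19=14 <18 → l++
[2,4] 15+19=34 >18 → r--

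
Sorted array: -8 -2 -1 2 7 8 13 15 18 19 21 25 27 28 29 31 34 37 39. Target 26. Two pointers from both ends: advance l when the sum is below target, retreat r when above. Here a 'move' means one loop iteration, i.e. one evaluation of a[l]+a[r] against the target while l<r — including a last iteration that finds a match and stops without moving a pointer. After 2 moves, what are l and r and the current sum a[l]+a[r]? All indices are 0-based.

[0,18] -8+39=31 >26 → r--
[0,17] -8+37=29 >26 → r--

l=0, r=16, sum=26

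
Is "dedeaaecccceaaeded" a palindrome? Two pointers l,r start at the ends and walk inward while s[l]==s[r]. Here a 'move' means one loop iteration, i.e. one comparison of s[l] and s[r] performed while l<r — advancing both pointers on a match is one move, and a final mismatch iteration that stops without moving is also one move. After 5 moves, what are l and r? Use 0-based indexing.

[0,17] 'd'=='d' → l++,r--
[1,16] 'e'=='e' → l++,r--
[2,15] 'd'=='d' → l++,r--
[3,14] 'e'=='e' → l++,r--
[4,13] 'a'=='a' → l++,r--

l=5, r=12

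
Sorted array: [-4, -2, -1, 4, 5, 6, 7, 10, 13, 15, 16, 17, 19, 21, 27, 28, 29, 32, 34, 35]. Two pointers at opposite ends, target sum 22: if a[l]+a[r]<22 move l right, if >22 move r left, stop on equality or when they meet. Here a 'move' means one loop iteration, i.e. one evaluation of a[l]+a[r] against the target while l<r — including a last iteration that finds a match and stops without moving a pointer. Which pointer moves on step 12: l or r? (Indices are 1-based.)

l=1 r=20: -4+35=31 >22, r--
l=1 r=19: -4+34=30 >22, r--
l=1 r=18: -4+32=28 >22, r--
l=1 r=17: -4+29=25 >22, r--
l=1 r=16: -4+28=24 >22, r--
l=1 r=15: -4+27=23 >22, r--
l=1 r=14: -4+21=17 <22, l++
l=2 r=14: -2+21=19 <22, l++
l=3 r=14: -1+21=20 <22, l++
l=4 r=14: 4+21=25 >22, r--
l=4 r=13: 4+19=23 >22, r--
l=4 r=12: 4+17=21 <22, l++

l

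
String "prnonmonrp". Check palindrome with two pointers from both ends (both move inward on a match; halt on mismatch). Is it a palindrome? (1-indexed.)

l=1 r=10: 'p'=='p', l++,r--
l=2 r=9: 'r'=='r', l++,r--
l=3 r=8: 'n'=='n', l++,r--
l=4 r=7: 'o'=='o', l++,r--
l=5 r=6: 'n'!='m', stop

not a palindrome (mismatch at 5,6)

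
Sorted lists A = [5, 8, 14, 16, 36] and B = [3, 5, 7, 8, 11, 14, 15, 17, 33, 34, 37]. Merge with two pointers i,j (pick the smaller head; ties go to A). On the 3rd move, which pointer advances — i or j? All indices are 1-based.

j

[i=1,j=1] A[i]=5>B[j]=3 take 3 → j++
[i=1,j=2] A[i]=5<=B[j]=5 take 5 → i++
[i=2,j=2] A[i]=8>B[j]=5 take 5 → j++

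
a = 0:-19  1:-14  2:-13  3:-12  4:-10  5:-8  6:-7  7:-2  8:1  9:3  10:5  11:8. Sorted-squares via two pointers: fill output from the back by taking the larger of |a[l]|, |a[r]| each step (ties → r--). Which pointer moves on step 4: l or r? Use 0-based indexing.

l=0 r=11: |-19|>|8| out[11]=361, l++
l=1 r=11: |-14|>|8| out[10]=196, l++
l=2 r=11: |-13|>|8| out[9]=169, l++
l=3 r=11: |-12|>|8| out[8]=144, l++

l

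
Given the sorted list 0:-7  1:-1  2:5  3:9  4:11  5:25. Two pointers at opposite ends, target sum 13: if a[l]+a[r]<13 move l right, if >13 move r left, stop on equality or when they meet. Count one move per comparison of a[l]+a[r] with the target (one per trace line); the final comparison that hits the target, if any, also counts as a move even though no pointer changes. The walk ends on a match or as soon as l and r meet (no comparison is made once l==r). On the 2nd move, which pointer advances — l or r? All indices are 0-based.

[0,5] -7+25=18 >13 → r--
[0,4] -7+11=4 <13 → l++

l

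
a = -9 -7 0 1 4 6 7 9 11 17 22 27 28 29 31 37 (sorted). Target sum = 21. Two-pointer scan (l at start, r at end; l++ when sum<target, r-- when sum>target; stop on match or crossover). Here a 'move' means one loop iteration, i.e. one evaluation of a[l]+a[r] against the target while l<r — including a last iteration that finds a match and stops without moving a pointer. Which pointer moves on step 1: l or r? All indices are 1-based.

l=1 r=16: -9+37=28 >21, r--

r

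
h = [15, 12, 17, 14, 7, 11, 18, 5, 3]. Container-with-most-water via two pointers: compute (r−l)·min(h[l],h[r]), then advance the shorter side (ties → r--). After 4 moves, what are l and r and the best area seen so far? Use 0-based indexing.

l=2, r=6, best area=90

[0,8] min(15,3)*8=24 best=24 * → r--
[0,7] min(15,5)*7=35 best=35 * → r--
[0,6] min(15,18)*6=90 best=90 * → l++
[1,6] min(12,18)*5=60 best=90 → l++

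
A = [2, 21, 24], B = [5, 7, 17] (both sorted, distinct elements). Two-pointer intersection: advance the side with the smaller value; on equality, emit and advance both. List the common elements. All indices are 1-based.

i=1 j=1: 2<5, i++
i=2 j=1: 21>5, j++
i=2 j=2: 21>7, j++
i=2 j=3: 21>17, j++

intersection = []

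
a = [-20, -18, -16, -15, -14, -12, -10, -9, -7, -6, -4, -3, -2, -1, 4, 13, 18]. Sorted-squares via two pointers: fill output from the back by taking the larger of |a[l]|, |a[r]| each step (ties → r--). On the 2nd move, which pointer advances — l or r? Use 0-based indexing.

[0,16] |-20|>|18| out[16]=400 → l++
[1,16] |-18|<=|18| out[15]=324 → r--

r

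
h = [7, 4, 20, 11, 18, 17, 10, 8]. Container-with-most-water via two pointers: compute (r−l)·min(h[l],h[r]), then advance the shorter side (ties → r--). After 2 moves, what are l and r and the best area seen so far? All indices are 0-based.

l=2, r=7, best area=49

l=0 r=7: min(7,8)*7=49 best=49 *, l++
l=1 r=7: min(4,8)*6=24 best=49, l++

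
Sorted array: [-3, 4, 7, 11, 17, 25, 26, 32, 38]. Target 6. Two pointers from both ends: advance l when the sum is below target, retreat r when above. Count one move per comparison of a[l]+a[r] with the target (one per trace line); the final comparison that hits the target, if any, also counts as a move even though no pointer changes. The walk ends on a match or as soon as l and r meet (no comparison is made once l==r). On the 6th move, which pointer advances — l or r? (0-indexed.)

[0,8] -3+38=35 >6 → r--
[0,7] -3+32=29 >6 → r--
[0,6] -3+26=23 >6 → r--
[0,5] -3+25=22 >6 → r--
[0,4] -3+17=14 >6 → r--
[0,3] -3+11=8 >6 → r--

r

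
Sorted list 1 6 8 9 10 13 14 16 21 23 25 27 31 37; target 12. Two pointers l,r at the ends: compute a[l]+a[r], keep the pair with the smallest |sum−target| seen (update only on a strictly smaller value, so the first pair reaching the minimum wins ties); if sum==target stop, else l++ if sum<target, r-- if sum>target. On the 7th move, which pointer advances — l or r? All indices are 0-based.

r

l=0 r=13: 1+37=38 d=26 *, r--
l=0 r=12: 1+31=32 d=20 *, r--
l=0 r=11: 1+27=28 d=16 *, r--
l=0 r=10: 1+25=26 d=14 *, r--
l=0 r=9: 1+23=24 d=12 *, r--
l=0 r=8: 1+21=22 d=10 *, r--
l=0 r=7: 1+16=17 d=5 *, r--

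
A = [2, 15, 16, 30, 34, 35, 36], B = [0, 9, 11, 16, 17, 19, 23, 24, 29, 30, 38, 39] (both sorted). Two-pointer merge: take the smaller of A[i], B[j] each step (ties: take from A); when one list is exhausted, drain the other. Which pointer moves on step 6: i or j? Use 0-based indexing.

i

i=0 j=0: A[i]=2>B[j]=0 take 0, j++
i=0 j=1: A[i]=2<=B[j]=9 take 2, i++
i=1 j=1: A[i]=15>B[j]=9 take 9, j++
i=1 j=2: A[i]=15>B[j]=11 take 11, j++
i=1 j=3: A[i]=15<=B[j]=16 take 15, i++
i=2 j=3: A[i]=16<=B[j]=16 take 16, i++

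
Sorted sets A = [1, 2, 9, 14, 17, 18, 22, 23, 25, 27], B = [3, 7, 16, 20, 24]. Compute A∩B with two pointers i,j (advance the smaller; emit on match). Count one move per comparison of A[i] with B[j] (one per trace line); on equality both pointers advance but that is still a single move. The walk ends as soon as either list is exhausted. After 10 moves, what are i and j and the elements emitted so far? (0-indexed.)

i=6, j=4, emitted=[]

[i=0,j=0] 1<3 → i++
[i=1,j=0] 2<3 → i++
[i=2,j=0] 9>3 → j++
[i=2,j=1] 9>7 → j++
[i=2,j=2] 9<16 → i++
[i=3,j=2] 14<16 → i++
[i=4,j=2] 17>16 → j++
[i=4,j=3] 17<20 → i++
[i=5,j=3] 18<20 → i++
[i=6,j=3] 22>20 → j++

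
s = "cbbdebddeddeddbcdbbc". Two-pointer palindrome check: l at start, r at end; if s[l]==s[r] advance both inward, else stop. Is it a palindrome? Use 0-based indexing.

l=0 r=19: 'c'=='c', l++,r--
l=1 r=18: 'b'=='b', l++,r--
l=2 r=17: 'b'=='b', l++,r--
l=3 r=16: 'd'=='d', l++,r--
l=4 r=15: 'e'!='c', stop

not a palindrome (mismatch at 4,15)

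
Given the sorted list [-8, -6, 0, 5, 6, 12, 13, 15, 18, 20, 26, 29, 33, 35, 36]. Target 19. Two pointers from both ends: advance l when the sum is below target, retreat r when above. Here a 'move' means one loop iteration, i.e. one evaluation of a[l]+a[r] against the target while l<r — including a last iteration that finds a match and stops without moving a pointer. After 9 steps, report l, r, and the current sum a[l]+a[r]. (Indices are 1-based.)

l=4, r=9, sum=23

l=1 r=15: -8+36=28 >19, r--
l=1 r=14: -8+35=27 >19, r--
l=1 r=13: -8+33=25 >19, r--
l=1 r=12: -8+29=21 >19, r--
l=1 r=11: -8+26=18 <19, l++
l=2 r=11: -6+26=20 >19, r--
l=2 r=10: -6+20=14 <19, l++
l=3 r=10: 0+20=20 >19, r--
l=3 r=9: 0+18=18 <19, l++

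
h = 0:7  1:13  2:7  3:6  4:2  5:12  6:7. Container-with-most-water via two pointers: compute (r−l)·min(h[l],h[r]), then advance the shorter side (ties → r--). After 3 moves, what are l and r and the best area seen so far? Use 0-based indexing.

l=1, r=4, best area=48

[0,6] min(7,7)*6=42 best=42 * → r--
[0,5] min(7,12)*5=35 best=42 → l++
[1,5] min(13,12)*4=48 best=48 * → r--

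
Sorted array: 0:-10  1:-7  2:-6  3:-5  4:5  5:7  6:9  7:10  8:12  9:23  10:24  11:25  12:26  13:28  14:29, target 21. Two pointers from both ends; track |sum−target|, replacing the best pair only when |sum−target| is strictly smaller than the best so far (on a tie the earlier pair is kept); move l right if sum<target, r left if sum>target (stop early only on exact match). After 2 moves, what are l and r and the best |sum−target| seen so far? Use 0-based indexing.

l=1, r=13, best |Δ|=1

[0,14] -10+29=19 d=2 * → l++
[1,14] -7+29=22 d=1 * → r--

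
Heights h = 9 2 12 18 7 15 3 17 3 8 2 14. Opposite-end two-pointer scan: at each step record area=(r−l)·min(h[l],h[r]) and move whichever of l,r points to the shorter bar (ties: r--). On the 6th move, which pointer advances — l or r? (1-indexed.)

r

[1,12] min(9,14)*11=99 best=99 * → l++
[2,12] min(2,14)*10=20 best=99 → l++
[3,12] min(12,14)*9=108 best=108 * → l++
[4,12] min(18,14)*8=112 best=112 * → r--
[4,11] min(18,2)*7=14 best=112 → r--
[4,10] min(18,8)*6=48 best=112 → r--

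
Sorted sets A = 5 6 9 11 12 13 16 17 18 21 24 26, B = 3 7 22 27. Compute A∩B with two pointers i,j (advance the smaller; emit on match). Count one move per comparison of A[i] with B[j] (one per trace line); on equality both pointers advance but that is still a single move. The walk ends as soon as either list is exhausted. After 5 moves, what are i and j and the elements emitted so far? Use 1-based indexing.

[i=1,j=1] 5>3 → j++
[i=1,j=2] 5<7 → i++
[i=2,j=2] 6<7 → i++
[i=3,j=2] 9>7 → j++
[i=3,j=3] 9<22 → i++

i=4, j=3, emitted=[]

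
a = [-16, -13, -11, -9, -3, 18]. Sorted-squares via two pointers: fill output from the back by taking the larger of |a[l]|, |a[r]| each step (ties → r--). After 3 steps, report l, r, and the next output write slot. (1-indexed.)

l=3, r=5, next write slot=3

[1,6] |-16|<=|18| out[6]=324 → r--
[1,5] |-16|>|-3| out[5]=256 → l++
[2,5] |-13|>|-3| out[4]=169 → l++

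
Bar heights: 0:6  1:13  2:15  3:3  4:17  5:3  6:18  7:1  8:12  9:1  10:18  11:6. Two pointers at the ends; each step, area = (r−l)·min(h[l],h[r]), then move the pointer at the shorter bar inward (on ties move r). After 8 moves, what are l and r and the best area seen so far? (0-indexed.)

l=0 r=11: min(6,6)*11=66 best=66 *, r--
l=0 r=10: min(6,18)*10=60 best=66, l++
l=1 r=10: min(13,18)*9=117 best=117 *, l++
l=2 r=10: min(15,18)*8=120 best=120 *, l++
l=3 r=10: min(3,18)*7=21 best=120, l++
l=4 r=10: min(17,18)*6=102 best=120, l++
l=5 r=10: min(3,18)*5=15 best=120, l++
l=6 r=10: min(18,18)*4=72 best=120, r--

l=6, r=9, best area=120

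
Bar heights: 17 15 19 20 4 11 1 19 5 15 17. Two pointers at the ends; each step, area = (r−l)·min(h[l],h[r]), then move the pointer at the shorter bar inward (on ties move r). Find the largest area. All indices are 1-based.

[1,11] min(17,17)*10=170 best=170 * → r--
[1,10] min(17,15)*9=135 best=170 → r--
[1,9] min(17,5)*8=40 best=170 → r--
[1,8] min(17,19)*7=119 best=170 → l++
[2,8] min(15,19)*6=90 best=170 → l++
[3,8] min(19,19)*5=95 best=170 → r--
[3,7] min(19,1)*4=4 best=170 → r--
[3,6] min(19,11)*3=33 best=170 → r--
[3,5] min(19,4)*2=8 best=170 → r--
[3,4] min(19,20)*1=19 best=170 → l++

max area = 170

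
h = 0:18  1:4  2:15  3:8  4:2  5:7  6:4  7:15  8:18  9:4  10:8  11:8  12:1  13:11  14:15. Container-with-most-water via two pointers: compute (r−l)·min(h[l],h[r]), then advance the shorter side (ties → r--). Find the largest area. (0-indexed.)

max area = 210

[0,14] min(18,15)*14=210 best=210 * → r--
[0,13] min(18,11)*13=143 best=210 → r--
[0,12] min(18,1)*12=12 best=210 → r--
[0,11] min(18,8)*11=88 best=210 → r--
[0,10] min(18,8)*10=80 best=210 → r--
[0,9] min(18,4)*9=36 best=210 → r--
[0,8] min(18,18)*8=144 best=210 → r--
[0,7] min(18,15)*7=105 best=210 → r--
[0,6] min(18,4)*6=24 best=210 → r--
[0,5] min(18,7)*5=35 best=210 → r--
[0,4] min(18,2)*4=8 best=210 → r--
[0,3] min(18,8)*3=24 best=210 → r--
[0,2] min(18,15)*2=30 best=210 → r--
[0,1] min(18,4)*1=4 best=210 → r--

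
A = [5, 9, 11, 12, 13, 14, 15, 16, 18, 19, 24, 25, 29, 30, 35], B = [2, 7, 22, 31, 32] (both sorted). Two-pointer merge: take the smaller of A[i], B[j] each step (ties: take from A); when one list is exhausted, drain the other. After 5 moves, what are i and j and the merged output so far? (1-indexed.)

i=1 j=1: A[i]=5>B[j]=2 take 2, j++
i=1 j=2: A[i]=5<=B[j]=7 take 5, i++
i=2 j=2: A[i]=9>B[j]=7 take 7, j++
i=2 j=3: A[i]=9<=B[j]=22 take 9, i++
i=3 j=3: A[i]=11<=B[j]=22 take 11, i++

i=4, j=3, merged so far=[2, 5, 7, 9, 11]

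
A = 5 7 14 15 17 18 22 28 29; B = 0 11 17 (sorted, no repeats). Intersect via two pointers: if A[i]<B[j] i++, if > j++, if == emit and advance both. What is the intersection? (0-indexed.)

i=0 j=0: 5>0, j++
i=0 j=1: 5<11, i++
i=1 j=1: 7<11, i++
i=2 j=1: 14>11, j++
i=2 j=2: 14<17, i++
i=3 j=2: 15<17, i++
i=4 j=2: 17==17 emit, i++,j++

intersection = [17]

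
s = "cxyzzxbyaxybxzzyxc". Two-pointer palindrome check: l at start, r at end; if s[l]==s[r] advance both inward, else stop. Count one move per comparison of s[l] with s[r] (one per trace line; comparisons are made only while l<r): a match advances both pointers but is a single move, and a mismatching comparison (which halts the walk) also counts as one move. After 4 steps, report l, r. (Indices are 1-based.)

l=1 r=18: 'c'=='c', l++,r--
l=2 r=17: 'x'=='x', l++,r--
l=3 r=16: 'y'=='y', l++,r--
l=4 r=15: 'z'=='z', l++,r--

l=5, r=14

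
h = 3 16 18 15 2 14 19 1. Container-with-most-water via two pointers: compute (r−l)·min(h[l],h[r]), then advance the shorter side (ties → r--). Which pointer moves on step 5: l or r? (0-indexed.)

l

l=0 r=7: min(3,1)*7=7 best=7 *, r--
l=0 r=6: min(3,19)*6=18 best=18 *, l++
l=1 r=6: min(16,19)*5=80 best=80 *, l++
l=2 r=6: min(18,19)*4=72 best=80, l++
l=3 r=6: min(15,19)*3=45 best=80, l++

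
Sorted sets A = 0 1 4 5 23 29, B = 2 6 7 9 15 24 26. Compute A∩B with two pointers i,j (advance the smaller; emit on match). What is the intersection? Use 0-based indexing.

intersection = []

[i=0,j=0] 0<2 → i++
[i=1,j=0] 1<2 → i++
[i=2,j=0] 4>2 → j++
[i=2,j=1] 4<6 → i++
[i=3,j=1] 5<6 → i++
[i=4,j=1] 23>6 → j++
[i=4,j=2] 23>7 → j++
[i=4,j=3] 23>9 → j++
[i=4,j=4] 23>15 → j++
[i=4,j=5] 23<24 → i++
[i=5,j=5] 29>24 → j++
[i=5,j=6] 29>26 → j++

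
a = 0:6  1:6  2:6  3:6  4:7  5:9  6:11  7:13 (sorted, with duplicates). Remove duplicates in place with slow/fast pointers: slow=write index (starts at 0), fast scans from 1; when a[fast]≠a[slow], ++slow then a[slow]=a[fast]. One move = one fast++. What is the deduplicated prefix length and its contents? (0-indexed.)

slow=0 fast=1: a[fast]=6=a[slow] dup, fast++
slow=0 fast=2: a[fast]=6=a[slow] dup, fast++
slow=0 fast=3: a[fast]=6=a[slow] dup, fast++
slow=0 fast=4: a[fast]=7≠a[slow]=6 write a[1]=7, slow++,fast++
slow=1 fast=5: a[fast]=9≠a[slow]=7 write a[2]=9, slow++,fast++
slow=2 fast=6: a[fast]=11≠a[slow]=9 write a[3]=11, slow++,fast++
slow=3 fast=7: a[fast]=13≠a[slow]=11 write a[4]=13, slow++,fast++

length 5; prefix = [6, 7, 9, 11, 13]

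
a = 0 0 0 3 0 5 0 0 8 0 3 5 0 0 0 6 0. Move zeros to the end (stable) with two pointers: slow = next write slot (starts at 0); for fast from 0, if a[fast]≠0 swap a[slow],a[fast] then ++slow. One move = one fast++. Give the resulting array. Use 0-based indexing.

[3, 5, 8, 3, 5, 6, 0, 0, 0, 0, 0, 0, 0, 0, 0, 0, 0]

(s=0,f=0) a[fast]=0 → fast++
(s=0,f=1) a[fast]=0 → fast++
(s=0,f=2) a[fast]=0 → fast++
(s=0,f=3) a[fast]=3≠0 swap→a[0]=3 → slow++,fast++
(s=1,f=4) a[fast]=0 → fast++
(s=1,f=5) a[fast]=5≠0 swap→a[1]=5 → slow++,fast++
(s=2,f=6) a[fast]=0 → fast++
(s=2,f=7) a[fast]=0 → fast++
(s=2,f=8) a[fast]=8≠0 swap→a[2]=8 → slow++,fast++
(s=3,f=9) a[fast]=0 → fast++
(s=3,f=10) a[fast]=3≠0 swap→a[3]=3 → slow++,fast++
(s=4,f=11) a[fast]=5≠0 swap→a[4]=5 → slow++,fast++
(s=5,f=12) a[fast]=0 → fast++
(s=5,f=13) a[fast]=0 → fast++
(s=5,f=14) a[fast]=0 → fast++
(s=5,f=15) a[fast]=6≠0 swap→a[5]=6 → slow++,fast++
(s=6,f=16) a[fast]=0 → fast++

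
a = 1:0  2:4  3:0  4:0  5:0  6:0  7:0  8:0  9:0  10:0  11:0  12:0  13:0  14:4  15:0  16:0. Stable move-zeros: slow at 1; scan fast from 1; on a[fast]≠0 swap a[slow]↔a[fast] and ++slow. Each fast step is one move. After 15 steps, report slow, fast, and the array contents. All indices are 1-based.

slow=3, fast=16, a=[4, 4, 0, 0, 0, 0, 0, 0, 0, 0, 0, 0, 0, 0, 0, 0]

slow=1 fast=1: a[fast]=0, fast++
slow=1 fast=2: a[fast]=4≠0 swap→a[1]=4, slow++,fast++
slow=2 fast=3: a[fast]=0, fast++
slow=2 fast=4: a[fast]=0, fast++
slow=2 fast=5: a[fast]=0, fast++
slow=2 fast=6: a[fast]=0, fast++
slow=2 fast=7: a[fast]=0, fast++
slow=2 fast=8: a[fast]=0, fast++
slow=2 fast=9: a[fast]=0, fast++
slow=2 fast=10: a[fast]=0, fast++
slow=2 fast=11: a[fast]=0, fast++
slow=2 fast=12: a[fast]=0, fast++
slow=2 fast=13: a[fast]=0, fast++
slow=2 fast=14: a[fast]=4≠0 swap→a[2]=4, slow++,fast++
slow=3 fast=15: a[fast]=0, fast++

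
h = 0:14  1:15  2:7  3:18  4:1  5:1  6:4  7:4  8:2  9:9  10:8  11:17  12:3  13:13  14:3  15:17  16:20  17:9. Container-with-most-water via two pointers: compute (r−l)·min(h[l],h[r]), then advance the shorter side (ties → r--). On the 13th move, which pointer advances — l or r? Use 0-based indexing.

l

l=0 r=17: min(14,9)*17=153 best=153 *, r--
l=0 r=16: min(14,20)*16=224 best=224 *, l++
l=1 r=16: min(15,20)*15=225 best=225 *, l++
l=2 r=16: min(7,20)*14=98 best=225, l++
l=3 r=16: min(18,20)*13=234 best=234 *, l++
l=4 r=16: min(1,20)*12=12 best=234, l++
l=5 r=16: min(1,20)*11=11 best=234, l++
l=6 r=16: min(4,20)*10=40 best=234, l++
l=7 r=16: min(4,20)*9=36 best=234, l++
l=8 r=16: min(2,20)*8=16 best=234, l++
l=9 r=16: min(9,20)*7=63 best=234, l++
l=10 r=16: min(8,20)*6=48 best=234, l++
l=11 r=16: min(17,20)*5=85 best=234, l++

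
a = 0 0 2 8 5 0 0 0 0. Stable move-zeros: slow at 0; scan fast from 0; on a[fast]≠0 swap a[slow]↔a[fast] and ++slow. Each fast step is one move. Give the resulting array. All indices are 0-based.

(s=0,f=0) a[fast]=0 → fast++
(s=0,f=1) a[fast]=0 → fast++
(s=0,f=2) a[fast]=2≠0 swap→a[0]=2 → slow++,fast++
(s=1,f=3) a[fast]=8≠0 swap→a[1]=8 → slow++,fast++
(s=2,f=4) a[fast]=5≠0 swap→a[2]=5 → slow++,fast++
(s=3,f=5) a[fast]=0 → fast++
(s=3,f=6) a[fast]=0 → fast++
(s=3,f=7) a[fast]=0 → fast++
(s=3,f=8) a[fast]=0 → fast++

[2, 8, 5, 0, 0, 0, 0, 0, 0]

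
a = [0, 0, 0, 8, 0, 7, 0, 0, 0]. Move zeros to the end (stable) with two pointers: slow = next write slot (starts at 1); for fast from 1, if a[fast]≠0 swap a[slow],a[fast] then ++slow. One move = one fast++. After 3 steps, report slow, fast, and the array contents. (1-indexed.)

(s=1,f=1) a[fast]=0 → fast++
(s=1,f=2) a[fast]=0 → fast++
(s=1,f=3) a[fast]=0 → fast++

slow=1, fast=4, a=[0, 0, 0, 8, 0, 7, 0, 0, 0]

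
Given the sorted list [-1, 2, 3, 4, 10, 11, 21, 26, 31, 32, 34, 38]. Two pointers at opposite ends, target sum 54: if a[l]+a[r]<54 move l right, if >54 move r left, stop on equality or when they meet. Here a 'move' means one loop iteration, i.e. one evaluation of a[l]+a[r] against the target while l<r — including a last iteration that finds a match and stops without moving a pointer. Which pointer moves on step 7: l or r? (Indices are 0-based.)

l=0 r=11: -1+38=37 <54, l++
l=1 r=11: 2+38=40 <54, l++
l=2 r=11: 3+38=41 <54, l++
l=3 r=11: 4+38=42 <54, l++
l=4 r=11: 10+38=48 <54, l++
l=5 r=11: 11+38=49 <54, l++
l=6 r=11: 21+38=59 >54, r--

r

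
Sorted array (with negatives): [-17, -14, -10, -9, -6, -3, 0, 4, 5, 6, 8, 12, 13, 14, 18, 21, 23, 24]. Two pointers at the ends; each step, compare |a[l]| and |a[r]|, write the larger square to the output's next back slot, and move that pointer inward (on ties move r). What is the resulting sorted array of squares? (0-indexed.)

[0,17] |-17|<=|24| out[17]=576 → r--
[0,16] |-17|<=|23| out[16]=529 → r--
[0,15] |-17|<=|21| out[15]=441 → r--
[0,14] |-17|<=|18| out[14]=324 → r--
[0,13] |-17|>|14| out[13]=289 → l++
[1,13] |-14|<=|14| out[12]=196 → r--
[1,12] |-14|>|13| out[11]=196 → l++
[2,12] |-10|<=|13| out[10]=169 → r--
[2,11] |-10|<=|12| out[9]=144 → r--
[2,10] |-10|>|8| out[8]=100 → l++
[3,10] |-9|>|8| out[7]=81 → l++
[4,10] |-6|<=|8| out[6]=64 → r--
[4,9] |-6|<=|6| out[5]=36 → r--
[4,8] |-6|>|5| out[4]=36 → l++
[5,8] |-3|<=|5| out[3]=25 → r--
[5,7] |-3|<=|4| out[2]=16 → r--
[5,6] |-3|>|0| out[1]=9 → l++
[6,6] |0|<=|0| out[0]=0 → r--

[0, 9, 16, 25, 36, 36, 64, 81, 100, 144, 169, 196, 196, 289, 324, 441, 529, 576]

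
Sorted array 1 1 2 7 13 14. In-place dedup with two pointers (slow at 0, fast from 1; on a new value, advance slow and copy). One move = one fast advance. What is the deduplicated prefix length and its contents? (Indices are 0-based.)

(s=0,f=1) a[fast]=1=a[slow] dup → fast++
(s=0,f=2) a[fast]=2≠a[slow]=1 write a[1]=2 → slow++,fast++
(s=1,f=3) a[fast]=7≠a[slow]=2 write a[2]=7 → slow++,fast++
(s=2,f=4) a[fast]=13≠a[slow]=7 write a[3]=13 → slow++,fast++
(s=3,f=5) a[fast]=14≠a[slow]=13 write a[4]=14 → slow++,fast++

length 5; prefix = [1, 2, 7, 13, 14]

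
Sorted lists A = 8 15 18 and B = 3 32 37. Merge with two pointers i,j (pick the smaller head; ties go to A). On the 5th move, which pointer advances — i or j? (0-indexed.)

j

[i=0,j=0] A[i]=8>B[j]=3 take 3 → j++
[i=0,j=1] A[i]=8<=B[j]=32 take 8 → i++
[i=1,j=1] A[i]=15<=B[j]=32 take 15 → i++
[i=2,j=1] A[i]=18<=B[j]=32 take 18 → i++
[i=3,j=1] A done, take B[j]=32 → j++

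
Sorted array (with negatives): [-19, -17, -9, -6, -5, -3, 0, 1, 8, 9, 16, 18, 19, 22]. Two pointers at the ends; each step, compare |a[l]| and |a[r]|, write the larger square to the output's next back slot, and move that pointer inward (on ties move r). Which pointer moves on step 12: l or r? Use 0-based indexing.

[0,13] |-19|<=|22| out[13]=484 → r--
[0,12] |-19|<=|19| out[12]=361 → r--
[0,11] |-19|>|18| out[11]=361 → l++
[1,11] |-17|<=|18| out[10]=324 → r--
[1,10] |-17|>|16| out[9]=289 → l++
[2,10] |-9|<=|16| out[8]=256 → r--
[2,9] |-9|<=|9| out[7]=81 → r--
[2,8] |-9|>|8| out[6]=81 → l++
[3,8] |-6|<=|8| out[5]=64 → r--
[3,7] |-6|>|1| out[4]=36 → l++
[4,7] |-5|>|1| out[3]=25 → l++
[5,7] |-3|>|1| out[2]=9 → l++

l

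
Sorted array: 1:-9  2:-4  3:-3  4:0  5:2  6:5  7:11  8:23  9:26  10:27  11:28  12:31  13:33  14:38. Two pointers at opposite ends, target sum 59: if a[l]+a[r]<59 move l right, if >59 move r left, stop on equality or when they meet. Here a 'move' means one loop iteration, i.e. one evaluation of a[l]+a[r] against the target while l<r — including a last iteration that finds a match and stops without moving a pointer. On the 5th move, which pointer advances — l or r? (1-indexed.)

l=1 r=14: -9+38=29 <59, l++
l=2 r=14: -4+38=34 <59, l++
l=3 r=14: -3+38=35 <59, l++
l=4 r=14: 0+38=38 <59, l++
l=5 r=14: 2+38=40 <59, l++

l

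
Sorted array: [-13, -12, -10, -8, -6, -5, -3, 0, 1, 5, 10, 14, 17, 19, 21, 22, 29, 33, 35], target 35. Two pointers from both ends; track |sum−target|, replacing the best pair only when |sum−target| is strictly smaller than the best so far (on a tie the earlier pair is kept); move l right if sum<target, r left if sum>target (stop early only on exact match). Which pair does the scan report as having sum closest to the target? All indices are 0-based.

[0,18] -13+35=22 d=13 * → l++
[1,18] -12+35=23 d=12 * → l++
[2,18] -10+35=25 d=10 * → l++
[3,18] -8+35=27 d=8 * → l++
[4,18] -6+35=29 d=6 * → l++
[5,18] -5+35=30 d=5 * → l++
[6,18] -3+35=32 d=3 * → l++
[7,18] 0+35=35 d=0 * → stop

pair (0, 35) with sum 35 (|Δ|=0)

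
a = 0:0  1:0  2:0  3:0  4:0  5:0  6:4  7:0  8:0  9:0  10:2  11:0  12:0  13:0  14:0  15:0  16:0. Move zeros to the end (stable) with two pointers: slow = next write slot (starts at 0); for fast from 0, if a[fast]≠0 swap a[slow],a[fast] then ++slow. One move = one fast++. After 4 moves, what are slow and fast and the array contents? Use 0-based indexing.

slow=0 fast=0: a[fast]=0, fast++
slow=0 fast=1: a[fast]=0, fast++
slow=0 fast=2: a[fast]=0, fast++
slow=0 fast=3: a[fast]=0, fast++

slow=0, fast=4, a=[0, 0, 0, 0, 0, 0, 4, 0, 0, 0, 2, 0, 0, 0, 0, 0, 0]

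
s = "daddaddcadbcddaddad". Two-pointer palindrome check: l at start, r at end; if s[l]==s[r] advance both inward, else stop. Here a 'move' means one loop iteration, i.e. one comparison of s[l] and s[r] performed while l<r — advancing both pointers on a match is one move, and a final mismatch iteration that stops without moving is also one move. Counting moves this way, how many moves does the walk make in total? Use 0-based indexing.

l=0 r=18: 'd'=='d', l++,r--
l=1 r=17: 'a'=='a', l++,r--
l=2 r=16: 'd'=='d', l++,r--
l=3 r=15: 'd'=='d', l++,r--
l=4 r=14: 'a'=='a', l++,r--
l=5 r=13: 'd'=='d', l++,r--
l=6 r=12: 'd'=='d', l++,r--
l=7 r=11: 'c'=='c', l++,r--
l=8 r=10: 'a'!='b', stop

9 moves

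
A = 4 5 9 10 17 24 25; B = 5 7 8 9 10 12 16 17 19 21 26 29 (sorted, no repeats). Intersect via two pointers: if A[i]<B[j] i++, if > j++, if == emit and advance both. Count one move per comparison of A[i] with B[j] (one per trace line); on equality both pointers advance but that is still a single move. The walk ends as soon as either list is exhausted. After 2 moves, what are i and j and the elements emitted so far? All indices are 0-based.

i=0 j=0: 4<5, i++
i=1 j=0: 5==5 emit, i++,j++

i=2, j=1, emitted=[5]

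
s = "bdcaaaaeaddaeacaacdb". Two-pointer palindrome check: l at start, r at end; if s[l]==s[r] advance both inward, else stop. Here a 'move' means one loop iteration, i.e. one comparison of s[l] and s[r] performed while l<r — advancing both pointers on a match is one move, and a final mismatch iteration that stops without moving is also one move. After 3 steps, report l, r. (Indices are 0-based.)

l=3, r=16

[0,19] 'b'=='b' → l++,r--
[1,18] 'd'=='d' → l++,r--
[2,17] 'c'=='c' → l++,r--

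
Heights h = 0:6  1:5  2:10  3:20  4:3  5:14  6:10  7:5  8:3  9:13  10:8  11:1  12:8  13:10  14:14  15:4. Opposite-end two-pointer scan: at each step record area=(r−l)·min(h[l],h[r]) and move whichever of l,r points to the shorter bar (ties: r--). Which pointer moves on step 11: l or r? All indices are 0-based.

[0,15] min(6,4)*15=60 best=60 * → r--
[0,14] min(6,14)*14=84 best=84 * → l++
[1,14] min(5,14)*13=65 best=84 → l++
[2,14] min(10,14)*12=120 best=120 * → l++
[3,14] min(20,14)*11=154 best=154 * → r--
[3,13] min(20,10)*10=100 best=154 → r--
[3,12] min(20,8)*9=72 best=154 → r--
[3,11] min(20,1)*8=8 best=154 → r--
[3,10] min(20,8)*7=56 best=154 → r--
[3,9] min(20,13)*6=78 best=154 → r--
[3,8] min(20,3)*5=15 best=154 → r--

r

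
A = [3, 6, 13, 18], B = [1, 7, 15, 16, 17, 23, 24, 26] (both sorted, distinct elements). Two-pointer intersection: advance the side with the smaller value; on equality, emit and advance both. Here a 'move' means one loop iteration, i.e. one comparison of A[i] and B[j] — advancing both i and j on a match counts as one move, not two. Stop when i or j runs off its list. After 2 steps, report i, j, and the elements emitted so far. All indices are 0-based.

i=0 j=0: 3>1, j++
i=0 j=1: 3<7, i++

i=1, j=1, emitted=[]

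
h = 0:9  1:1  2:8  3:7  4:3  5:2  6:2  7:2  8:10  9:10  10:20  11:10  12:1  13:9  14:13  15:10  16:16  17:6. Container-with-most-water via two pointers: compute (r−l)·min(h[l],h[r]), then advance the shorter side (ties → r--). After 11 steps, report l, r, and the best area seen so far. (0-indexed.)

l=10, r=16, best area=144

[0,17] min(9,6)*17=102 best=102 * → r--
[0,16] min(9,16)*16=144 best=144 * → l++
[1,16] min(1,16)*15=15 best=144 → l++
[2,16] min(8,16)*14=112 best=144 → l++
[3,16] min(7,16)*13=91 best=144 → l++
[4,16] min(3,16)*12=36 best=144 → l++
[5,16] min(2,16)*11=22 best=144 → l++
[6,16] min(2,16)*10=20 best=144 → l++
[7,16] min(2,16)*9=18 best=144 → l++
[8,16] min(10,16)*8=80 best=144 → l++
[9,16] min(10,16)*7=70 best=144 → l++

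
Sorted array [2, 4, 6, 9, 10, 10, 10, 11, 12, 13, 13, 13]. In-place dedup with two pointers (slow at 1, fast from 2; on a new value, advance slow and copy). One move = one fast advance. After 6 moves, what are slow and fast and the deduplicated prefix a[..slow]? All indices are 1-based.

slow=5, fast=8, prefix=[2, 4, 6, 9, 10]

slow=1 fast=2: a[fast]=4≠a[slow]=2 write a[2]=4, slow++,fast++
slow=2 fast=3: a[fast]=6≠a[slow]=4 write a[3]=6, slow++,fast++
slow=3 fast=4: a[fast]=9≠a[slow]=6 write a[4]=9, slow++,fast++
slow=4 fast=5: a[fast]=10≠a[slow]=9 write a[5]=10, slow++,fast++
slow=5 fast=6: a[fast]=10=a[slow] dup, fast++
slow=5 fast=7: a[fast]=10=a[slow] dup, fast++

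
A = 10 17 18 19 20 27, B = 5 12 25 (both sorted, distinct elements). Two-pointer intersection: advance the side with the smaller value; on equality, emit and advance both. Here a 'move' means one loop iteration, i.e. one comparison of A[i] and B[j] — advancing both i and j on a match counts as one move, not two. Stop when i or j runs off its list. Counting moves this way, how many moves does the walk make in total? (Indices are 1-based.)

[i=1,j=1] 10>5 → j++
[i=1,j=2] 10<12 → i++
[i=2,j=2] 17>12 → j++
[i=2,j=3] 17<25 → i++
[i=3,j=3] 18<25 → i++
[i=4,j=3] 19<25 → i++
[i=5,j=3] 20<25 → i++
[i=6,j=3] 27>25 → j++

8 moves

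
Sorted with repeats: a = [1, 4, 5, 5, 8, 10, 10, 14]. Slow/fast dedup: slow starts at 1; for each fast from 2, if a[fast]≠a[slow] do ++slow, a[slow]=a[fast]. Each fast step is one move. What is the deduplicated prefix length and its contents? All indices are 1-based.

length 6; prefix = [1, 4, 5, 8, 10, 14]

slow=1 fast=2: a[fast]=4≠a[slow]=1 write a[2]=4, slow++,fast++
slow=2 fast=3: a[fast]=5≠a[slow]=4 write a[3]=5, slow++,fast++
slow=3 fast=4: a[fast]=5=a[slow] dup, fast++
slow=3 fast=5: a[fast]=8≠a[slow]=5 write a[4]=8, slow++,fast++
slow=4 fast=6: a[fast]=10≠a[slow]=8 write a[5]=10, slow++,fast++
slow=5 fast=7: a[fast]=10=a[slow] dup, fast++
slow=5 fast=8: a[fast]=14≠a[slow]=10 write a[6]=14, slow++,fast++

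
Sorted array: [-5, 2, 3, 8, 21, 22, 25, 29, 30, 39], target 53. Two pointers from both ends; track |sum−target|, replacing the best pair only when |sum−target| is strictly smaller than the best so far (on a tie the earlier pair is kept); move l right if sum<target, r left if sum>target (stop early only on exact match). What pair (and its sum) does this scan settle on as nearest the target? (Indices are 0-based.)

l=0 r=9: -5+39=34 d=19 *, l++
l=1 r=9: 2+39=41 d=12 *, l++
l=2 r=9: 3+39=42 d=11 *, l++
l=3 r=9: 8+39=47 d=6 *, l++
l=4 r=9: 21+39=60 d=7, r--
l=4 r=8: 21+30=51 d=2 *, l++
l=5 r=8: 22+30=52 d=1 *, l++
l=6 r=8: 25+30=55 d=2, r--
l=6 r=7: 25+29=54 d=1, r--

pair (22, 30) with sum 52 (|Δ|=1)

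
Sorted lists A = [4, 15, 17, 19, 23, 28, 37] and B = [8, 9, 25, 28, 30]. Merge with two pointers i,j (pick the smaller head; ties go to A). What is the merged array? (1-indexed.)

[4, 8, 9, 15, 17, 19, 23, 25, 28, 28, 30, 37]

[i=1,j=1] A[i]=4<=B[j]=8 take 4 → i++
[i=2,j=1] A[i]=15>B[j]=8 take 8 → j++
[i=2,j=2] A[i]=15>B[j]=9 take 9 → j++
[i=2,j=3] A[i]=15<=B[j]=25 take 15 → i++
[i=3,j=3] A[i]=17<=B[j]=25 take 17 → i++
[i=4,j=3] A[i]=19<=B[j]=25 take 19 → i++
[i=5,j=3] A[i]=23<=B[j]=25 take 23 → i++
[i=6,j=3] A[i]=28>B[j]=25 take 25 → j++
[i=6,j=4] A[i]=28<=B[j]=28 take 28 → i++
[i=7,j=4] A[i]=37>B[j]=28 take 28 → j++
[i=7,j=5] A[i]=37>B[j]=30 take 30 → j++
[i=7,j=6] B done, take A[i]=37 → i++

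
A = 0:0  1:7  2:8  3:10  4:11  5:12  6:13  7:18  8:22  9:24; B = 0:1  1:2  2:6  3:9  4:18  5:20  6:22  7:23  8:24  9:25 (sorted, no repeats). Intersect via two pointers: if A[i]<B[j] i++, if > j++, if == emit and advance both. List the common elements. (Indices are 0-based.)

intersection = [18, 22, 24]

[i=0,j=0] 0<1 → i++
[i=1,j=0] 7>1 → j++
[i=1,j=1] 7>2 → j++
[i=1,j=2] 7>6 → j++
[i=1,j=3] 7<9 → i++
[i=2,j=3] 8<9 → i++
[i=3,j=3] 10>9 → j++
[i=3,j=4] 10<18 → i++
[i=4,j=4] 11<18 → i++
[i=5,j=4] 12<18 → i++
[i=6,j=4] 13<18 → i++
[i=7,j=4] 18==18 emit → i++,j++
[i=8,j=5] 22>20 → j++
[i=8,j=6] 22==22 emit → i++,j++
[i=9,j=7] 24>23 → j++
[i=9,j=8] 24==24 emit → i++,j++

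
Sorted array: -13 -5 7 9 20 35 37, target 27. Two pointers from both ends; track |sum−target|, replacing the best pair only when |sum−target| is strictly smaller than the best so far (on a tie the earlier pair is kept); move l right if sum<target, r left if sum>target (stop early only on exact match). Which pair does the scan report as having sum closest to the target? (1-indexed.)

l=1 r=7: -13+37=24 d=3 *, l++
l=2 r=7: -5+37=32 d=5, r--
l=2 r=6: -5+35=30 d=3, r--
l=2 r=5: -5+20=15 d=12, l++
l=3 r=5: 7+20=27 d=0 *, stop

pair (7, 20) with sum 27 (|Δ|=0)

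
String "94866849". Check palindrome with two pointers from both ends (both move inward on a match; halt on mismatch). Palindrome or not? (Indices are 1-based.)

l=1 r=8: '9'=='9', l++,r--
l=2 r=7: '4'=='4', l++,r--
l=3 r=6: '8'=='8', l++,r--
l=4 r=5: '6'=='6', l++,r--

palindrome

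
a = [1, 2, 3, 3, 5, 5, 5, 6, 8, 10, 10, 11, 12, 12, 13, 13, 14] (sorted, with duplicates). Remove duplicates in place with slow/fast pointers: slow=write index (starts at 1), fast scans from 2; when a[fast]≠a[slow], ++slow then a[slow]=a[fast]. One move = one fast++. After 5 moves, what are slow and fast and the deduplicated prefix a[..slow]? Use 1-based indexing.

slow=4, fast=7, prefix=[1, 2, 3, 5]

(s=1,f=2) a[fast]=2≠a[slow]=1 write a[2]=2 → slow++,fast++
(s=2,f=3) a[fast]=3≠a[slow]=2 write a[3]=3 → slow++,fast++
(s=3,f=4) a[fast]=3=a[slow] dup → fast++
(s=3,f=5) a[fast]=5≠a[slow]=3 write a[4]=5 → slow++,fast++
(s=4,f=6) a[fast]=5=a[slow] dup → fast++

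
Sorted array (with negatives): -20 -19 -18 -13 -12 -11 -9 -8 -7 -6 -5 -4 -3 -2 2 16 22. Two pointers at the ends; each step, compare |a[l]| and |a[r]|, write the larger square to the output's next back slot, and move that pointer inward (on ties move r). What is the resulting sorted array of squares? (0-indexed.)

[0,16] |-20|<=|22| out[16]=484 → r--
[0,15] |-20|>|16| out[15]=400 → l++
[1,15] |-19|>|16| out[14]=361 → l++
[2,15] |-18|>|16| out[13]=324 → l++
[3,15] |-13|<=|16| out[12]=256 → r--
[3,14] |-13|>|2| out[11]=169 → l++
[4,14] |-12|>|2| out[10]=144 → l++
[5,14] |-11|>|2| out[9]=121 → l++
[6,14] |-9|>|2| out[8]=81 → l++
[7,14] |-8|>|2| out[7]=64 → l++
[8,14] |-7|>|2| out[6]=49 → l++
[9,14] |-6|>|2| out[5]=36 → l++
[10,14] |-5|>|2| out[4]=25 → l++
[11,14] |-4|>|2| out[3]=16 → l++
[12,14] |-3|>|2| out[2]=9 → l++
[13,14] |-2|<=|2| out[1]=4 → r--
[13,13] |-2|<=|-2| out[0]=4 → r--

[4, 4, 9, 16, 25, 36, 49, 64, 81, 121, 144, 169, 256, 324, 361, 400, 484]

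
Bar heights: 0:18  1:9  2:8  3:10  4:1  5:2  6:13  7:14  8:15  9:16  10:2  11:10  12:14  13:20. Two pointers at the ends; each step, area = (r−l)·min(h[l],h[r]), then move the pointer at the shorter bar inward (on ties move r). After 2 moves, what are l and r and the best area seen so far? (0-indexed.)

[0,13] min(18,20)*13=234 best=234 * → l++
[1,13] min(9,20)*12=108 best=234 → l++

l=2, r=13, best area=234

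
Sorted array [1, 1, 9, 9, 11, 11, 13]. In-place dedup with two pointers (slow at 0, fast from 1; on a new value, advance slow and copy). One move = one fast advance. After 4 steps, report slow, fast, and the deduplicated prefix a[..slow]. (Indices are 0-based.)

(s=0,f=1) a[fast]=1=a[slow] dup → fast++
(s=0,f=2) a[fast]=9≠a[slow]=1 write a[1]=9 → slow++,fast++
(s=1,f=3) a[fast]=9=a[slow] dup → fast++
(s=1,f=4) a[fast]=11≠a[slow]=9 write a[2]=11 → slow++,fast++

slow=2, fast=5, prefix=[1, 9, 11]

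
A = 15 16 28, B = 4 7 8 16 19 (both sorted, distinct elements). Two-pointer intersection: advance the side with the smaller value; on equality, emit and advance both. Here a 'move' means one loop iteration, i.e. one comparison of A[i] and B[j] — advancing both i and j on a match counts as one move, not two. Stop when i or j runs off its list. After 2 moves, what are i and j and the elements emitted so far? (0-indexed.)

[i=0,j=0] 15>4 → j++
[i=0,j=1] 15>7 → j++

i=0, j=2, emitted=[]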